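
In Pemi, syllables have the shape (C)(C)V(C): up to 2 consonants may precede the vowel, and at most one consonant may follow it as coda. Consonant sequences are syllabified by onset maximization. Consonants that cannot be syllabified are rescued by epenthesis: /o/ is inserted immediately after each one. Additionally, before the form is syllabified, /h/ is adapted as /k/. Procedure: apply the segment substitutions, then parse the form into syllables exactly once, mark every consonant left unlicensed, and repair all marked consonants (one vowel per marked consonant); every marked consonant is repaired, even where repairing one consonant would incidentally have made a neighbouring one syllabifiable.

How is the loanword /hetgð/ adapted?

Substitution: /h/ → /k/, giving /ketgð/.
Under (C)(C)V(C), the unsyllabifiable consonants are /g/, /ð/ (at most one coda consonant is licensed; onsets may contain at most 2 consonants).
Inserting the epenthetic vowel yields /g/ → /go/, /ð/ → /ðo/.

ketgoðo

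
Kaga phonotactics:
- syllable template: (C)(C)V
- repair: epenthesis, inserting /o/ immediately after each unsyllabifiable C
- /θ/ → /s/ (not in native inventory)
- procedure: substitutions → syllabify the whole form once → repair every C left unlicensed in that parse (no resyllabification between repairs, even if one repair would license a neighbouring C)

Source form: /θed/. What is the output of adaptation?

sedo

Substitution: /θ/ → /s/, giving /sed/.
The consonants /d/ cannot be parsed into a legal (C)(C)V syllable (no codas are permitted; onsets may contain at most 2 consonants).
Inserting the epenthetic vowel yields /d/ → /do/.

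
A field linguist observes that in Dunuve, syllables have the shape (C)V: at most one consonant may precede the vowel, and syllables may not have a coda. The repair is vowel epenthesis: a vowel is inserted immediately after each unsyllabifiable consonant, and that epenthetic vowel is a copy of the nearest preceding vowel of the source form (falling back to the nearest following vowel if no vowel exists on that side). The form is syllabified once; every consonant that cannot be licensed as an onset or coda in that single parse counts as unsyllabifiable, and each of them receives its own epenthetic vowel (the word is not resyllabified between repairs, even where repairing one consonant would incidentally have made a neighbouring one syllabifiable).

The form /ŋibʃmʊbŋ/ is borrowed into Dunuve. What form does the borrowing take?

ŋibiʃimʊbʊŋʊ

The consonants /b/, /ʃ/, /b/, /ŋ/ cannot be parsed into a legal (C)V syllable (no codas are permitted; onsets are limited to one consonant).
Inserting the epenthetic vowel yields /b/ → /bi/, /ʃ/ → /ʃi/, /b/ → /bʊ/, /ŋ/ → /ŋʊ/.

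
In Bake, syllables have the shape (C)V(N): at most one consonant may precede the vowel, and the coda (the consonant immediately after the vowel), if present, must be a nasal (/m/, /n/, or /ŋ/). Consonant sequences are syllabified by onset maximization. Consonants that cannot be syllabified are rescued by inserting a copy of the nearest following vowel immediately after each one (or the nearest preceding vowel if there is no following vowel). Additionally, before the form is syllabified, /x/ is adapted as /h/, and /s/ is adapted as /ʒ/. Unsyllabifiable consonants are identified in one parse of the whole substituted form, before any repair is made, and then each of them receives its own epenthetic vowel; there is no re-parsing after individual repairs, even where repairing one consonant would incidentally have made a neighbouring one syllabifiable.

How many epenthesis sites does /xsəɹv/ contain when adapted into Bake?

3

After substitution the input is /hʒəɹv/.
The unsyllabifiable consonants are /h/, /ɹ/, /v/; each receives one epenthetic vowel.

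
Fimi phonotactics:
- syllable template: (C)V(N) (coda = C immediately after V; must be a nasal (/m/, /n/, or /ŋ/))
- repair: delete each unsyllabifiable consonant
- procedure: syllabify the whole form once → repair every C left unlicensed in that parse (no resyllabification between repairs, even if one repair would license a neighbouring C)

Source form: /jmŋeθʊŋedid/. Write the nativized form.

Syllabifying with onset maximization leaves /j/, /m/, /d/ stranded (only a nasal (/m/, /n/, or /ŋ/) is licensed in coda position; onsets are limited to one consonant).
Each unlicensed consonant is deleted: /j/, /m/, /d/.

ŋeθʊŋedi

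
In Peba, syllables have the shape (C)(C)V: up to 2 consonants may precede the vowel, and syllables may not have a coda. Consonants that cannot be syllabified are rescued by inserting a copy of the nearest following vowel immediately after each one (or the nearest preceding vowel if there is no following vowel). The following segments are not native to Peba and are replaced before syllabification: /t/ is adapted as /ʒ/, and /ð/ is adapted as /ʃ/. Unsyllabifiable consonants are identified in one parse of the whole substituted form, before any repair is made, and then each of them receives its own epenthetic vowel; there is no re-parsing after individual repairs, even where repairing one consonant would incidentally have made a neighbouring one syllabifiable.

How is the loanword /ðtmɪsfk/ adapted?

Substitution: /ð/ → /ʃ/, /t/ → /ʒ/, giving /ʃʒmɪsfk/.
The consonants /ʃ/, /s/, /f/, /k/ cannot be parsed into a legal (C)(C)V syllable (no codas are permitted; onsets may contain at most 2 consonants).
Each unlicensed consonant becomes the onset of a new syllable: /ʃ/ → /ʃɪ/, /s/ → /sɪ/, /f/ → /fɪ/, /k/ → /kɪ/.

ʃɪʒmɪsɪfɪkɪ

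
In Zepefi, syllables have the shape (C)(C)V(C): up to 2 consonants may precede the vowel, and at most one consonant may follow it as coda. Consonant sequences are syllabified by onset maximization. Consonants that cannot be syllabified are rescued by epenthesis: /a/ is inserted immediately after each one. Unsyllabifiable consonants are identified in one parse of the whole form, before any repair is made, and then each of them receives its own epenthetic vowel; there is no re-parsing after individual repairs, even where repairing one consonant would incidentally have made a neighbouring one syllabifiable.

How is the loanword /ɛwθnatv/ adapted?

Under (C)(C)V(C), the unsyllabifiable consonants are /v/ (at most one coda consonant is licensed; onsets may contain at most 2 consonants).
Epenthesis after each stranded consonant: /v/ → /va/.

ɛwθnatva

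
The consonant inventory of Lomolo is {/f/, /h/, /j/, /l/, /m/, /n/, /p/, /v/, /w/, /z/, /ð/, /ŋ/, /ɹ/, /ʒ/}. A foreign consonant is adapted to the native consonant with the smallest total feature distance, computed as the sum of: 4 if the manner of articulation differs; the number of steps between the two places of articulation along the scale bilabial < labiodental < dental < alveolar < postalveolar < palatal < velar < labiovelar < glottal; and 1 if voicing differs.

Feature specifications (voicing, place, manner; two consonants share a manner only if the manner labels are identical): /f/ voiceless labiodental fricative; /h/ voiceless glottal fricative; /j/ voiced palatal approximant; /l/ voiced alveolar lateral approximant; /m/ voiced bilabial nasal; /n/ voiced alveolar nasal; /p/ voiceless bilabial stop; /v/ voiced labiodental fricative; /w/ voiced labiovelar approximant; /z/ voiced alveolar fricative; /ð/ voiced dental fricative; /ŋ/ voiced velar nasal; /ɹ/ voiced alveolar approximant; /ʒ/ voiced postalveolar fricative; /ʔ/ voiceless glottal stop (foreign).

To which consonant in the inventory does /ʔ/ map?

h

/h/ is closest: manner differs (stop→fricative, +4), place distance 0 (glottal→glottal), same voicing; total 4. Next closest is /w/ at distance 6.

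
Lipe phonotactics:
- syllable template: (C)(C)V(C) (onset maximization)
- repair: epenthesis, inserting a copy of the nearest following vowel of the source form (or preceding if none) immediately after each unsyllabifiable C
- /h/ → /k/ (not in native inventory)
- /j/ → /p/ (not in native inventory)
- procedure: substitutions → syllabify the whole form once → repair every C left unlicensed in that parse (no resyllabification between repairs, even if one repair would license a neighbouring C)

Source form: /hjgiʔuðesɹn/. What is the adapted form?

Substitution: /h/ → /k/, /j/ → /p/, giving /kpgiʔuðesɹn/.
The consonants /k/, /ɹ/, /n/ cannot be parsed into a legal (C)(C)V(C) syllable (at most one coda consonant is licensed; onsets may contain at most 2 consonants).
Each unlicensed consonant becomes the onset of a new syllable: /k/ → /ki/, /ɹ/ → /ɹe/, /n/ → /ne/.

kipgiʔuðesɹene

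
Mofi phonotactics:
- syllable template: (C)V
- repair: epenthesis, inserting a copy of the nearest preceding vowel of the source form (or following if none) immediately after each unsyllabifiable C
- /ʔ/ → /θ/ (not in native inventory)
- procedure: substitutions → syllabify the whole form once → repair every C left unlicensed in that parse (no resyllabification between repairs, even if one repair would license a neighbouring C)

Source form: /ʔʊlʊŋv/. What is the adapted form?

θʊlʊŋʊvʊ

Substitution: /ʔ/ → /θ/, giving /θʊlʊŋv/.
The consonants /ŋ/, /v/ cannot be parsed into a legal (C)V syllable (no codas are permitted; onsets are limited to one consonant).
Epenthesis after each stranded consonant: /ŋ/ → /ŋʊ/, /v/ → /vʊ/.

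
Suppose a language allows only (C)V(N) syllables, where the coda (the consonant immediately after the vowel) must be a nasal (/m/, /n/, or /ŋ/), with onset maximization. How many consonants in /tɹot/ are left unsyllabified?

Under (C)V(N), the unsyllabifiable consonants are /t/, /t/ (only a nasal (/m/, /n/, or /ŋ/) is licensed in coda position; onsets are limited to one consonant).

2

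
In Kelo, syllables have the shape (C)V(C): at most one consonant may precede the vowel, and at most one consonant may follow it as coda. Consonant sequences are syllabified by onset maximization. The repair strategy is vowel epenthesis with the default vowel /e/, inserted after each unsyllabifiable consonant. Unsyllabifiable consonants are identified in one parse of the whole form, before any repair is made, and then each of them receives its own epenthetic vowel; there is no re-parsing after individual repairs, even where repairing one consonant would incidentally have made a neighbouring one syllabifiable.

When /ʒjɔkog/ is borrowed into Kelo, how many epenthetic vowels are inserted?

The unsyllabifiable consonants are /ʒ/; each receives one epenthetic vowel.

1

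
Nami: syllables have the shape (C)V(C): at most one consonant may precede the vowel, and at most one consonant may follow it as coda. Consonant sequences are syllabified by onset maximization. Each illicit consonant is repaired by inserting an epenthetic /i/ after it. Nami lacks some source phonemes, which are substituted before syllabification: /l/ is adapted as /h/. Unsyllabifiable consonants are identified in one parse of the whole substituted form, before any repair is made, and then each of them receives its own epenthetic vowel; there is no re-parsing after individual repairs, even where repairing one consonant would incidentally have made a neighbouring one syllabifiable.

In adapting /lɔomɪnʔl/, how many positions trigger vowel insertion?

2

After substitution the input is /hɔomɪnʔh/.
The unsyllabifiable consonants are /ʔ/, /h/; each receives one epenthetic vowel.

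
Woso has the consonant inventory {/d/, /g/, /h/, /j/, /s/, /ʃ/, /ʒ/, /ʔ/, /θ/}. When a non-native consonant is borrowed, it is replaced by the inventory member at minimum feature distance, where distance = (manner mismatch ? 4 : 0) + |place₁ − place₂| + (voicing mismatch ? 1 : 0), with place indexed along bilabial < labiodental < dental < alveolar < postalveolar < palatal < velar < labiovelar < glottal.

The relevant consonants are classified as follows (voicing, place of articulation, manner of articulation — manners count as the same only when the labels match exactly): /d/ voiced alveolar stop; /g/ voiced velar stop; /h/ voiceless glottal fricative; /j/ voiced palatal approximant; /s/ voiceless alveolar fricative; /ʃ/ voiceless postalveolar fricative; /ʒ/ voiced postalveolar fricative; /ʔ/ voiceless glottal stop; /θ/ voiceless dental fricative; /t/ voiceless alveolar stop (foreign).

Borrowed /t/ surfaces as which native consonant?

/d/ is closest: same manner (stop), place distance 0 (alveolar→alveolar), voicing differs (+1); total 1. Next closest is /g/ at distance 4.

d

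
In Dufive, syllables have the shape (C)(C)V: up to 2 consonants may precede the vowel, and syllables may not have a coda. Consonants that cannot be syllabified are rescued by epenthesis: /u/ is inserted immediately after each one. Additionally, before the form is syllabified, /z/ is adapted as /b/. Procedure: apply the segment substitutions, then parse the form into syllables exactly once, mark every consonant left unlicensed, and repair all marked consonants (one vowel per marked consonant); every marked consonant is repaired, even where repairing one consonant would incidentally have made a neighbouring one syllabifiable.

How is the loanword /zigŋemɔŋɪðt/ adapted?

bigŋemɔŋɪðutu

Substitution: /z/ → /b/, giving /bigŋemɔŋɪðt/.
The consonants /ð/, /t/ cannot be parsed into a legal (C)(C)V syllable (no codas are permitted; onsets may contain at most 2 consonants).
Inserting the epenthetic vowel yields /ð/ → /ðu/, /t/ → /tu/.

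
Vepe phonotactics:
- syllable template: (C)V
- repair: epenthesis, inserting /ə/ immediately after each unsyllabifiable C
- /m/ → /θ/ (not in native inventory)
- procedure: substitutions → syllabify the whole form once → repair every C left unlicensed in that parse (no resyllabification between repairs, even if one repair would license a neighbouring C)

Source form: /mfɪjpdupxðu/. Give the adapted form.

θəfɪjəpədupəxəðu

Substitution: /m/ → /θ/, giving /θfɪjpdupxðu/.
Under (C)V, the unsyllabifiable consonants are /θ/, /j/, /p/, /p/, /x/ (no codas are permitted; onsets are limited to one consonant).
Epenthesis after each stranded consonant: /θ/ → /θə/, /j/ → /jə/, /p/ → /pə/, /p/ → /pə/, /x/ → /xə/.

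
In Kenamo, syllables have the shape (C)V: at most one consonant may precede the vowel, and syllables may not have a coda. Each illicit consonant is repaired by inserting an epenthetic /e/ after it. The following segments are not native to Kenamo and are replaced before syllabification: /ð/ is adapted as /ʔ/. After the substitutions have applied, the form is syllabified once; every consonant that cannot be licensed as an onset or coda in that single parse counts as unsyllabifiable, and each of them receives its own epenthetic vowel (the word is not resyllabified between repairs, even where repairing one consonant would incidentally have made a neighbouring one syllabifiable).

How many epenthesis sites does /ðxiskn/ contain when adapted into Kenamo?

After substitution the input is /ʔxiskn/.
The unsyllabifiable consonants are /ʔ/, /s/, /k/, /n/; each receives one epenthetic vowel.

4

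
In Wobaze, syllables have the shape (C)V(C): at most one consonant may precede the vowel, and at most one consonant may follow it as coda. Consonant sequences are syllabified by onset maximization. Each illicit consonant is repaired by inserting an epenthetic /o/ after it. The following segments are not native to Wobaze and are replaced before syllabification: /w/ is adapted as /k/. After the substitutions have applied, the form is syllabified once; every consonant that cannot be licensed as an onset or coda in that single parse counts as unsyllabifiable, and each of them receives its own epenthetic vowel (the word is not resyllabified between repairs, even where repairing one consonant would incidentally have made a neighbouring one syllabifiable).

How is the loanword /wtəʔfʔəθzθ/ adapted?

Substitution: /w/ → /k/, giving /ktəʔfʔəθzθ/.
Under (C)V(C), the unsyllabifiable consonants are /k/, /f/, /z/, /θ/ (at most one coda consonant is licensed; onsets are limited to one consonant).
Inserting the epenthetic vowel yields /k/ → /ko/, /f/ → /fo/, /z/ → /zo/, /θ/ → /θo/.

kotəʔfoʔəθzoθo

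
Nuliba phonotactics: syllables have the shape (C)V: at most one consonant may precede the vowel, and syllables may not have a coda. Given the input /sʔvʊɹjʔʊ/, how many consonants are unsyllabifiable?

4

Syllabifying with onset maximization leaves /s/, /ʔ/, /ɹ/, /j/ stranded (no codas are permitted; onsets are limited to one consonant).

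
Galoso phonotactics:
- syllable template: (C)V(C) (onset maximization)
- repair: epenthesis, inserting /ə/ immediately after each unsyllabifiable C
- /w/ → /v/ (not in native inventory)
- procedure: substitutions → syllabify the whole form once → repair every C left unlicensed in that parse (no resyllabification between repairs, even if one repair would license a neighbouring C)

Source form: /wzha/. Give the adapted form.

Substitution: /w/ → /v/, giving /vzha/.
Under (C)V(C), the unsyllabifiable consonants are /v/, /z/ (at most one coda consonant is licensed; onsets are limited to one consonant).
Each unlicensed consonant becomes the onset of a new syllable: /v/ → /və/, /z/ → /zə/.

vəzəha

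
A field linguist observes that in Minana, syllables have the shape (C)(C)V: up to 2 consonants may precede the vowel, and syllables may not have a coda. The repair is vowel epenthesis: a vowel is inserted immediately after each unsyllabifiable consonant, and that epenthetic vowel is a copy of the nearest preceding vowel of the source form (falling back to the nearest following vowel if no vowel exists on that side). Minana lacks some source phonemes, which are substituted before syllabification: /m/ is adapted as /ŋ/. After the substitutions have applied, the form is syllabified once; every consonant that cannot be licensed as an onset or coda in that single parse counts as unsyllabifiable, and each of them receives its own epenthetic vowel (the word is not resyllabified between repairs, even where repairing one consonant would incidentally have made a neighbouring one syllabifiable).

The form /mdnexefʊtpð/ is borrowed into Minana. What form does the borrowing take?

ŋednexefʊtʊpʊðʊ

Substitution: /m/ → /ŋ/, giving /ŋdnexefʊtpð/.
Syllabifying with onset maximization leaves /ŋ/, /t/, /p/, /ð/ stranded (no codas are permitted; onsets may contain at most 2 consonants).
Inserting the epenthetic vowel yields /ŋ/ → /ŋe/, /t/ → /tʊ/, /p/ → /pʊ/, /ð/ → /ðʊ/.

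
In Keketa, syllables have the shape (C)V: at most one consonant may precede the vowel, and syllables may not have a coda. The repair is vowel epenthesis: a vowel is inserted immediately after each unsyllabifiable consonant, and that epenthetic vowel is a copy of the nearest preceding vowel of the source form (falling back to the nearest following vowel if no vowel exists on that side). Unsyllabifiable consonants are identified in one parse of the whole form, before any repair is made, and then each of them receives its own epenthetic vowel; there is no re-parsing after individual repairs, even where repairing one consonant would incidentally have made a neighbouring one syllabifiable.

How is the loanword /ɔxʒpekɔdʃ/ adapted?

Syllabifying with onset maximization leaves /x/, /ʒ/, /d/, /ʃ/ stranded (no codas are permitted; onsets are limited to one consonant).
Each unlicensed consonant becomes the onset of a new syllable: /x/ → /xɔ/, /ʒ/ → /ʒɔ/, /d/ → /dɔ/, /ʃ/ → /ʃɔ/.

ɔxɔʒɔpekɔdɔʃɔ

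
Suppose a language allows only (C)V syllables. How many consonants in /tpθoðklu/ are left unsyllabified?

Syllabifying with onset maximization leaves /t/, /p/, /ð/, /k/ stranded (no codas are permitted; onsets are limited to one consonant).

4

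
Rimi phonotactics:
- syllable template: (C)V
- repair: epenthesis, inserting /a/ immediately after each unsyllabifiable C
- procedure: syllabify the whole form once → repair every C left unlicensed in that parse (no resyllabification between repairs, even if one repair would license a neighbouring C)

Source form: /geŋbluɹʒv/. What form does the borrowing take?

geŋabaluɹaʒava

The consonants /ŋ/, /b/, /ɹ/, /ʒ/, /v/ cannot be parsed into a legal (C)V syllable (no codas are permitted; onsets are limited to one consonant).
Epenthesis after each stranded consonant: /ŋ/ → /ŋa/, /b/ → /ba/, /ɹ/ → /ɹa/, /ʒ/ → /ʒa/, /v/ → /va/.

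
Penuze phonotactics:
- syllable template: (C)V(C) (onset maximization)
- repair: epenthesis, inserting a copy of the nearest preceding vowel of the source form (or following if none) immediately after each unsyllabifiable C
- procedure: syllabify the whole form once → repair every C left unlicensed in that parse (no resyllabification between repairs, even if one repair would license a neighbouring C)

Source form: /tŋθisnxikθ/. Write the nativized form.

tiŋiθisnixikθi

The consonants /t/, /ŋ/, /n/, /θ/ cannot be parsed into a legal (C)V(C) syllable (at most one coda consonant is licensed; onsets are limited to one consonant).
Inserting the epenthetic vowel yields /t/ → /ti/, /ŋ/ → /ŋi/, /n/ → /ni/, /θ/ → /θi/.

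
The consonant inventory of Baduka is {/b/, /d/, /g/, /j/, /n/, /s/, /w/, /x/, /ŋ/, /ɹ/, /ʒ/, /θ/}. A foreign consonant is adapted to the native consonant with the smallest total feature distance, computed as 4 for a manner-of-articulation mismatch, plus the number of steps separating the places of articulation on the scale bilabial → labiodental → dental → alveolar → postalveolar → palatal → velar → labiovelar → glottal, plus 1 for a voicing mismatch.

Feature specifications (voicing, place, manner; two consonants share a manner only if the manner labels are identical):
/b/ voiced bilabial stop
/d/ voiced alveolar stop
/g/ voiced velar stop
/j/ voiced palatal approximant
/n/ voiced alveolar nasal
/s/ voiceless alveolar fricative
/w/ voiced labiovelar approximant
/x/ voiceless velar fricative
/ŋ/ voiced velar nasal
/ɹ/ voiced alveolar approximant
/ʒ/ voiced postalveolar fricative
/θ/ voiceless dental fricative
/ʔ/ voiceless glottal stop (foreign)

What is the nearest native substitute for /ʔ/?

g

/g/ is closest: same manner (stop), place distance 2 (glottal→velar), voicing differs (+1); total 3. Next closest is /d/ at distance 6.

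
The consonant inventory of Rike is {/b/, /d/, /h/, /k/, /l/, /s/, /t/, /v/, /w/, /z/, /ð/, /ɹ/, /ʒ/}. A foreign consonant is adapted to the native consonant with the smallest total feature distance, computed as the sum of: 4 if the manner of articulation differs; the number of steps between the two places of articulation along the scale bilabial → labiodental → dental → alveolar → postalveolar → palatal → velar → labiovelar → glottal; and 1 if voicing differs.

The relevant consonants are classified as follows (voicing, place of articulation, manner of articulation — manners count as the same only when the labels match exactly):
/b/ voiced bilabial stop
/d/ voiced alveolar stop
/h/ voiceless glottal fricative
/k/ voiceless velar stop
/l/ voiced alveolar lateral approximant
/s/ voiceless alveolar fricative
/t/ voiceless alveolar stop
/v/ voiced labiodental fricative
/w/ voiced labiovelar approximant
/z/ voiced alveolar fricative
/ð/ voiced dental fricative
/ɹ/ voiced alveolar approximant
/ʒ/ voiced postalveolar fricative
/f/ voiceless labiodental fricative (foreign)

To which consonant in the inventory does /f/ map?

v

/v/ is closest: same manner (fricative), place distance 0 (labiodental→labiodental), voicing differs (+1); total 1. Next closest is /s/ at distance 2.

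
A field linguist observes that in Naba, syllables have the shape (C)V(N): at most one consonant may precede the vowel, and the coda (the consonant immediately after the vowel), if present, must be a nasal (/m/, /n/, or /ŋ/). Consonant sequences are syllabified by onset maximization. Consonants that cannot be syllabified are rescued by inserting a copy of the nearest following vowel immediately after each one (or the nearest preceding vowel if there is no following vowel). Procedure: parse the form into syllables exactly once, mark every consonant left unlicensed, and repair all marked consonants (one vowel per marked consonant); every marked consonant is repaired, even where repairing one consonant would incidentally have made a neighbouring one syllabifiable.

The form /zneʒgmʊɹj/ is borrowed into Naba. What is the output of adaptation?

zeneʒʊgʊmʊɹʊjʊ

The consonants /z/, /ʒ/, /g/, /ɹ/, /j/ cannot be parsed into a legal (C)V(N) syllable (only a nasal (/m/, /n/, or /ŋ/) is licensed in coda position; onsets are limited to one consonant).
Inserting the epenthetic vowel yields /z/ → /ze/, /ʒ/ → /ʒʊ/, /g/ → /gʊ/, /ɹ/ → /ɹʊ/, /j/ → /jʊ/.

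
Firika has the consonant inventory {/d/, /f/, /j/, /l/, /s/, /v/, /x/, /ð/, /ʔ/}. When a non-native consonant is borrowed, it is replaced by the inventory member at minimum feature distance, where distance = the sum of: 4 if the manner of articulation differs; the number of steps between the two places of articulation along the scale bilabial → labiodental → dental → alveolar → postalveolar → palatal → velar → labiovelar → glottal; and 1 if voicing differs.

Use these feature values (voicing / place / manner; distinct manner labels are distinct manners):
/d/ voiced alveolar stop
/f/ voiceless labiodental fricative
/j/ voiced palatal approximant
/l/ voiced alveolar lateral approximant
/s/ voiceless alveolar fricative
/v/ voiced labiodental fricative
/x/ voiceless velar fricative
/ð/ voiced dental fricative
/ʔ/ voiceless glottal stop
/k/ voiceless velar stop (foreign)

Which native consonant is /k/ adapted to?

ʔ

/ʔ/ is closest: same manner (stop), place distance 2 (velar→glottal), same voicing; total 2. Next closest is /d/ at distance 4.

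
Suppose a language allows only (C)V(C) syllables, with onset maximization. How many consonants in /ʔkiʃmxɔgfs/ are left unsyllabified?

Under (C)V(C), the unsyllabifiable consonants are /ʔ/, /m/, /f/, /s/ (at most one coda consonant is licensed; onsets are limited to one consonant).

4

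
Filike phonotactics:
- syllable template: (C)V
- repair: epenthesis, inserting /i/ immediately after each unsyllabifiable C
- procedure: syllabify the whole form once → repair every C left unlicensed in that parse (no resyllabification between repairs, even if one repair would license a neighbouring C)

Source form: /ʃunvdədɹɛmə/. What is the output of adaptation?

ʃunividədiɹɛmə

The consonants /n/, /v/, /d/ cannot be parsed into a legal (C)V syllable (no codas are permitted; onsets are limited to one consonant).
Each unlicensed consonant becomes the onset of a new syllable: /n/ → /ni/, /v/ → /vi/, /d/ → /di/.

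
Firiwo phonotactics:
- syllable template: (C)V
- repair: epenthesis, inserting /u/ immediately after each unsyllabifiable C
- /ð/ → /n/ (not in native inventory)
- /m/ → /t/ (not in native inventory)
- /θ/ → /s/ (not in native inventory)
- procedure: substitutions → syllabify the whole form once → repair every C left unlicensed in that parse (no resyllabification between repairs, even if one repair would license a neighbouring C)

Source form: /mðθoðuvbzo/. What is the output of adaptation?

tunusonuvubuzo

Substitution: /m/ → /t/, /ð/ → /n/, /θ/ → /s/, giving /tnsonuvbzo/.
Syllabifying with onset maximization leaves /t/, /n/, /v/, /b/ stranded (no codas are permitted; onsets are limited to one consonant).
Each unlicensed consonant becomes the onset of a new syllable: /t/ → /tu/, /n/ → /nu/, /v/ → /vu/, /b/ → /bu/.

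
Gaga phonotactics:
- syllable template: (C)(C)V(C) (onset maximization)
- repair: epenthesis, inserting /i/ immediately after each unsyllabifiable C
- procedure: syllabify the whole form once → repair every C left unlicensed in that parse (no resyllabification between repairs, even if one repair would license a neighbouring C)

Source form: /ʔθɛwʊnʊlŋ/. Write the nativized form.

Syllabifying with onset maximization leaves /ŋ/ stranded (at most one coda consonant is licensed; onsets may contain at most 2 consonants).
Epenthesis after each stranded consonant: /ŋ/ → /ŋi/.

ʔθɛwʊnʊlŋi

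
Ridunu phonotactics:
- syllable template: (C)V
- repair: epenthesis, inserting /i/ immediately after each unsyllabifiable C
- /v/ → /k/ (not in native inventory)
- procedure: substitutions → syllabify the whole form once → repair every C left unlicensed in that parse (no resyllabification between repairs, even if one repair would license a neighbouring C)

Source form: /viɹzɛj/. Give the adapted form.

kiɹizɛji

Substitution: /v/ → /k/, giving /kiɹzɛj/.
Under (C)V, the unsyllabifiable consonants are /ɹ/, /j/ (no codas are permitted; onsets are limited to one consonant).
Epenthesis after each stranded consonant: /ɹ/ → /ɹi/, /j/ → /ji/.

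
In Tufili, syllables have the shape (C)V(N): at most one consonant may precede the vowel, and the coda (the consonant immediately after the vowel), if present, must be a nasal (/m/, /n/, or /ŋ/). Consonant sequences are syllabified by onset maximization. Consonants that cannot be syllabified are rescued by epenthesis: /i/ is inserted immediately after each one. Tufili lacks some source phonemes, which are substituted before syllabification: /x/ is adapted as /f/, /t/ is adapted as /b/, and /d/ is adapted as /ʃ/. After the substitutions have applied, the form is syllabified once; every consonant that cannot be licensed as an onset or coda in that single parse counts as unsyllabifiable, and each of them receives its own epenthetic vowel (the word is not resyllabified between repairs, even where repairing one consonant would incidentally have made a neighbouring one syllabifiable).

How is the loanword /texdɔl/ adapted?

befiʃɔli

Substitution: /t/ → /b/, /x/ → /f/, /d/ → /ʃ/, giving /befʃɔl/.
Under (C)V(N), the unsyllabifiable consonants are /f/, /l/ (only a nasal (/m/, /n/, or /ŋ/) is licensed in coda position; onsets are limited to one consonant).
Inserting the epenthetic vowel yields /f/ → /fi/, /l/ → /li/.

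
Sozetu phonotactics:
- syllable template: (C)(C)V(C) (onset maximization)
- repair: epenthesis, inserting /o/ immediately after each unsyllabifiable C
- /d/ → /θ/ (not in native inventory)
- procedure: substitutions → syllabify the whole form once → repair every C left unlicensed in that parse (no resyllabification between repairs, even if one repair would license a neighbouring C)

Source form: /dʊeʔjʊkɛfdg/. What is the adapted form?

θʊeʔjʊkɛfθogo

Substitution: /d/ → /θ/, giving /θʊeʔjʊkɛfθg/.
The consonants /θ/, /g/ cannot be parsed into a legal (C)(C)V(C) syllable (at most one coda consonant is licensed; onsets may contain at most 2 consonants).
Each unlicensed consonant becomes the onset of a new syllable: /θ/ → /θo/, /g/ → /go/.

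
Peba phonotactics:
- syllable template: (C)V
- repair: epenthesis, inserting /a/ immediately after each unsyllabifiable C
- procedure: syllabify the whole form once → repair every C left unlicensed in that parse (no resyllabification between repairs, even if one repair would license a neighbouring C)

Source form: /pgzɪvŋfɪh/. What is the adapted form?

Under (C)V, the unsyllabifiable consonants are /p/, /g/, /v/, /ŋ/, /h/ (no codas are permitted; onsets are limited to one consonant).
Each unlicensed consonant becomes the onset of a new syllable: /p/ → /pa/, /g/ → /ga/, /v/ → /va/, /ŋ/ → /ŋa/, /h/ → /ha/.

pagazɪvaŋafɪha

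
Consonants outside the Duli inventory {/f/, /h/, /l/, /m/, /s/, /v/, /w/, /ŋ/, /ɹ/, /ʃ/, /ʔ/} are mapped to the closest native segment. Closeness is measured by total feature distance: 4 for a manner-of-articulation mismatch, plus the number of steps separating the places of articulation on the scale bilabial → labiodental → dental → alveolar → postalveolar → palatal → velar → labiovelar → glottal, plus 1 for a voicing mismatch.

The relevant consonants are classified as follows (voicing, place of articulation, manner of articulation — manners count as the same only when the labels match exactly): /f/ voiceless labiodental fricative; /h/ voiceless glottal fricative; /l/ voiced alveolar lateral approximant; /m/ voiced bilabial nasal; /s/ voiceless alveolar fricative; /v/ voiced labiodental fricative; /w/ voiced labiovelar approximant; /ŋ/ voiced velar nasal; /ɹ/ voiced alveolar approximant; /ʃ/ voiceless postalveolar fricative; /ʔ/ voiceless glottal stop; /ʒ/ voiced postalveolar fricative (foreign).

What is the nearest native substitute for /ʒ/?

/ʃ/ is closest: same manner (fricative), place distance 0 (postalveolar→postalveolar), voicing differs (+1); total 1. Next closest is /s/ at distance 2.

ʃ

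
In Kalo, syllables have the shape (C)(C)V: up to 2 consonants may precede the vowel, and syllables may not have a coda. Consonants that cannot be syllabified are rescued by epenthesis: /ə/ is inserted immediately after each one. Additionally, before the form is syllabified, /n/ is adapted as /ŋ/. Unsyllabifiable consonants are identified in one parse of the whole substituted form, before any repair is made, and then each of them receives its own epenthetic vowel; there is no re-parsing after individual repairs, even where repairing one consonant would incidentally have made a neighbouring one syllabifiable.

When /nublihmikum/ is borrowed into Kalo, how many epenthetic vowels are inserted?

After substitution the input is /ŋublihmikum/.
The unsyllabifiable consonants are /m/; each receives one epenthetic vowel.

1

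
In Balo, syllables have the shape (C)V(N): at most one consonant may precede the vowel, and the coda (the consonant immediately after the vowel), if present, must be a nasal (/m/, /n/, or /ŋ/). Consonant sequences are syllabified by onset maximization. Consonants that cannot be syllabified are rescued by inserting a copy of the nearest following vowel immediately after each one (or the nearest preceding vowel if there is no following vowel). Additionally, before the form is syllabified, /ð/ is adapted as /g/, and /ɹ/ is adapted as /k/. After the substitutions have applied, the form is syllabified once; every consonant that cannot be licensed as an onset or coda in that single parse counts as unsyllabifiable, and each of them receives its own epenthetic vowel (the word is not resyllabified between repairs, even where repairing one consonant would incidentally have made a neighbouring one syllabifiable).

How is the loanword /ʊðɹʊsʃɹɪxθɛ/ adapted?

Substitution: /ð/ → /g/, /ɹ/ → /k/, giving /ʊgkʊsʃkɪxθɛ/.
Under (C)V(N), the unsyllabifiable consonants are /g/, /s/, /ʃ/, /x/ (only a nasal (/m/, /n/, or /ŋ/) is licensed in coda position; onsets are limited to one consonant).
Each unlicensed consonant becomes the onset of a new syllable: /g/ → /gʊ/, /s/ → /sɪ/, /ʃ/ → /ʃɪ/, /x/ → /xɛ/.

ʊgʊkʊsɪʃɪkɪxɛθɛ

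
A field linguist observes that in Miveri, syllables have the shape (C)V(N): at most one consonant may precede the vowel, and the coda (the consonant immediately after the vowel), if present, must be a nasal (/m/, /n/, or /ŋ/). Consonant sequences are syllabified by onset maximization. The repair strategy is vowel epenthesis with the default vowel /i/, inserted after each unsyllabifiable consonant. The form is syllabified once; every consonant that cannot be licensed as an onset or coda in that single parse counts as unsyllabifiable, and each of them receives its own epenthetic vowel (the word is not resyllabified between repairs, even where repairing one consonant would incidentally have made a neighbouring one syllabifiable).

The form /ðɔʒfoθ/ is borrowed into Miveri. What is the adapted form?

The consonants /ʒ/, /θ/ cannot be parsed into a legal (C)V(N) syllable (only a nasal (/m/, /n/, or /ŋ/) is licensed in coda position; onsets are limited to one consonant).
Epenthesis after each stranded consonant: /ʒ/ → /ʒi/, /θ/ → /θi/.

ðɔʒifoθi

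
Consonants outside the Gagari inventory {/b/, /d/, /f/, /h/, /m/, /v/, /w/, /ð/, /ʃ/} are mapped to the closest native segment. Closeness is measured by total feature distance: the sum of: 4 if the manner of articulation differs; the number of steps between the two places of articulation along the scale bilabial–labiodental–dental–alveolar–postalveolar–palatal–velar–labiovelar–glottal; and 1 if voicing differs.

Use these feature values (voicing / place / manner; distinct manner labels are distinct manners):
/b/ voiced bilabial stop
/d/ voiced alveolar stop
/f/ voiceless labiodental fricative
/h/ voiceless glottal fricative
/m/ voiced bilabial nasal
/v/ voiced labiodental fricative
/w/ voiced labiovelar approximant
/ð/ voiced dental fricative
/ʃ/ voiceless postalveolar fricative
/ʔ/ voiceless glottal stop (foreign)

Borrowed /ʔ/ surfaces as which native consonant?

/h/ is closest: manner differs (stop→fricative, +4), place distance 0 (glottal→glottal), same voicing; total 4. Next closest is /d/ at distance 6.

h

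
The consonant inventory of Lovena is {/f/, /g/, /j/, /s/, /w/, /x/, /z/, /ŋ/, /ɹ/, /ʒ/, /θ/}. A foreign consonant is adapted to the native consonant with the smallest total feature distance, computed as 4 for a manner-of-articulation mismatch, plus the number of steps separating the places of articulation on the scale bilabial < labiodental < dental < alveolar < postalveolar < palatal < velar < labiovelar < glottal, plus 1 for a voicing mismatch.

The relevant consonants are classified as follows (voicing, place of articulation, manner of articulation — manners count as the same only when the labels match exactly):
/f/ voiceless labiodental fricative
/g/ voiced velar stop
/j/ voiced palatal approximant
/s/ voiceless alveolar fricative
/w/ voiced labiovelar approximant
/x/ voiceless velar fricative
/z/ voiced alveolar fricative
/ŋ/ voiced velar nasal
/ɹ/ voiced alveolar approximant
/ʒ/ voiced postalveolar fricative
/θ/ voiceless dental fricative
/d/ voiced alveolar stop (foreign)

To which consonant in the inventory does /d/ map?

g

/g/ is closest: same manner (stop), place distance 3 (alveolar→velar), same voicing; total 3. Next closest is /z/ at distance 4.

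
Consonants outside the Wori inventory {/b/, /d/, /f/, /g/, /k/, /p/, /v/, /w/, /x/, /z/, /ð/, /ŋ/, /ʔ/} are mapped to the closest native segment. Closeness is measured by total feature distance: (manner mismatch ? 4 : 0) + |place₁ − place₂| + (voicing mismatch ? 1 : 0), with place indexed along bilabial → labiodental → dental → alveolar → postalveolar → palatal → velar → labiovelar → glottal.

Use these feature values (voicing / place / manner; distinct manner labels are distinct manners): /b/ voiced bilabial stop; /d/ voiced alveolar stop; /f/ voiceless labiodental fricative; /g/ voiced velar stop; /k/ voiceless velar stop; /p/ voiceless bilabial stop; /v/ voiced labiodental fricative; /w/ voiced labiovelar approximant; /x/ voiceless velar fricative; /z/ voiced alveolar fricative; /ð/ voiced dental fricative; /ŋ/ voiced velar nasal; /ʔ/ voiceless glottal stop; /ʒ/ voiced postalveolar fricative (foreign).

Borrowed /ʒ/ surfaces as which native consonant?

/z/ is closest: same manner (fricative), place distance 1 (postalveolar→alveolar), same voicing; total 1. Next closest is /ð/ at distance 2.

z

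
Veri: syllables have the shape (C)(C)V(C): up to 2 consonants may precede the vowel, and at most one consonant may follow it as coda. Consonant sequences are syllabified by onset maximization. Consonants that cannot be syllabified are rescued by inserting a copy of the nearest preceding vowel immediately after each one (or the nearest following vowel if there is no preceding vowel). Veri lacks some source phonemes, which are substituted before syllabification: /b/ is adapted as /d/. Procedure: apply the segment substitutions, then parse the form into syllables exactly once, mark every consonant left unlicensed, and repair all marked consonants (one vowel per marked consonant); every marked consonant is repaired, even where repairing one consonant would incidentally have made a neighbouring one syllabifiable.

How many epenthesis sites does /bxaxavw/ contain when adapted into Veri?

1

After substitution the input is /dxaxavw/.
The unsyllabifiable consonants are /w/; each receives one epenthetic vowel.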